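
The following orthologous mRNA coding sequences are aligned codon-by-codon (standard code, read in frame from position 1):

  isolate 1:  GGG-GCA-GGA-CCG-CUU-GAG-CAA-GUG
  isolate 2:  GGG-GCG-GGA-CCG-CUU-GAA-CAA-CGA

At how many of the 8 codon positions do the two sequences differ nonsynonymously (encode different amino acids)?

Codon 1: GGG Gly / GGG Gly — identical.
Codon 2: GCA Ala / GCG Ala — synonymous.
Codon 3: GGA Gly / GGA Gly — identical.
Codon 4: CCG Pro / CCG Pro — identical.
Codon 5: CUU Leu / CUU Leu — identical.
Codon 6: GAG Glu / GAA Glu — synonymous.
Codon 7: CAA Gln / CAA Gln — identical.
Codon 8: GUG Val / CGA Arg — nonsynonymous.
Nonsynonymous differences: 1.

1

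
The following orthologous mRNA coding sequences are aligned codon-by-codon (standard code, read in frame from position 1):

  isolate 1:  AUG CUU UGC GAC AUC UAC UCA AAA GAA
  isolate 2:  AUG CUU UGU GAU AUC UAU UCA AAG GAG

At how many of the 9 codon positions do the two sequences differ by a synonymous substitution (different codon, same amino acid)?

5

Codon 1: AUG Met / AUG Met — identical.
Codon 2: CUU Leu / CUU Leu — identical.
Codon 3: UGC Cys / UGU Cys — synonymous.
Codon 4: GAC Asp / GAU Asp — synonymous.
Codon 5: AUC Ile / AUC Ile — identical.
Codon 6: UAC Tyr / UAU Tyr — synonymous.
Codon 7: UCA Ser / UCA Ser — identical.
Codon 8: AAA Lys / AAG Lys — synonymous.
Codon 9: GAA Glu / GAG Glu — synonymous.
Synonymous differences: 5.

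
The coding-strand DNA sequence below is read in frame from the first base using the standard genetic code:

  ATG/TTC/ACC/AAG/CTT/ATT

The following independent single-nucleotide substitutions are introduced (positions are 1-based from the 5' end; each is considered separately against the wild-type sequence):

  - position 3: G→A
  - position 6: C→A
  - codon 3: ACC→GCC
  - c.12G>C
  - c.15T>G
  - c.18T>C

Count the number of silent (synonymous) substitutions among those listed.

2

Codon 1: ATG (Met) → ATA (Ile) — missense.
Codon 2: TTC (Phe) → TTA (Leu) — missense.
Codon 3: ACC (Thr) → GCC (Ala) — missense.
Codon 4: AAG (Lys) → AAC (Asn) — missense.
Codon 5: CTT (Leu) → CTG (Leu) — synonymous.
Codon 6: ATT (Ile) → ATC (Ile) — synonymous.
Synonymous: 2 of 6.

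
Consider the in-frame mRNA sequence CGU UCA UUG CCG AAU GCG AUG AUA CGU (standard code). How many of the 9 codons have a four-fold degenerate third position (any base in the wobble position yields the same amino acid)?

5

Codon 1 CGU (Arg): third position 4-fold.
Codon 2 UCA (Ser): third position 4-fold.
Codon 3 UUG (Leu): third position 2-fold.
Codon 4 CCG (Pro): third position 4-fold.
Codon 5 AAU (Asn): third position 2-fold.
Codon 6 GCG (Ala): third position 4-fold.
Codon 7 AUG (Met): third position 1-fold.
Codon 8 AUA (Ile): third position 3-fold.
Codon 9 CGU (Arg): third position 4-fold.
Four-fold degenerate third positions: 5.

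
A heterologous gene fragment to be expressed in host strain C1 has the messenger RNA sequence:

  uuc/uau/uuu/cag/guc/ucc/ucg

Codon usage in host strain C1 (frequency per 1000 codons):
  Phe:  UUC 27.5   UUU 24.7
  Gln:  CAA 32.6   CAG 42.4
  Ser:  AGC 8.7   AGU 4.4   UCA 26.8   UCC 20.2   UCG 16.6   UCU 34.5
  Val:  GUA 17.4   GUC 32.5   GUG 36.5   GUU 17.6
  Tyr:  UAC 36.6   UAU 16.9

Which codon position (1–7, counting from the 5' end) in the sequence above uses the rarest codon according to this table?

7

Codon 1 UUC (Phe): 27.5 per 1000.
Codon 2 UAU (Tyr): 16.9 per 1000.
Codon 3 UUU (Phe): 24.7 per 1000.
Codon 4 CAG (Gln): 42.4 per 1000.
Codon 5 GUC (Val): 32.5 per 1000.
Codon 6 UCC (Ser): 20.2 per 1000.
Codon 7 UCG (Ser): 16.6 per 1000.
Lowest frequency is 16.6 at codon 7.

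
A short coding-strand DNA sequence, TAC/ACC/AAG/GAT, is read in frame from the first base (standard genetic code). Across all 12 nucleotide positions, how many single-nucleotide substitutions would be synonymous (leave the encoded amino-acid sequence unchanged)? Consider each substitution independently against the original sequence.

Codon 1 (TAC, Tyr): 1 synonymous substitution.
Codon 2 (ACC, Thr): 3 synonymous substitutions.
Codon 3 (AAG, Lys): 1 synonymous substitution.
Codon 4 (GAT, Asp): 1 synonymous substitution.
Total: 1 + 3 + 1 + 1 = 6.

6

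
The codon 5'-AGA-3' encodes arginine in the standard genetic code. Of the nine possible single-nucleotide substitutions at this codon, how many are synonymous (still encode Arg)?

2

Position 1: CGA → 1 synonymous.
Position 2: none → 0 synonymous.
Position 3: AGG → 1 synonymous.
Total: 1 + 0 + 1 = 2.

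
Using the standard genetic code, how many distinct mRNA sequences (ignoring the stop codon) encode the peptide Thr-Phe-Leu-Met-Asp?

Thr: 4 codons.
Phe: 2 codons.
Leu: 6 codons.
Met: 1 codon.
Asp: 2 codons.
4 × 2 × 6 × 1 × 2 = 96.

96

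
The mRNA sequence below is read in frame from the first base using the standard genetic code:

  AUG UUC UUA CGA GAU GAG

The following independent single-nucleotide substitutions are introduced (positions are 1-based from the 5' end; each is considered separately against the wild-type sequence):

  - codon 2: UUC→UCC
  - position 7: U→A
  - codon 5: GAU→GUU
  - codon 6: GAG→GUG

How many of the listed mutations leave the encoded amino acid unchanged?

Codon 2: UUC (Phe) → UCC (Ser) — missense.
Codon 3: UUA (Leu) → AUA (Ile) — missense.
Codon 5: GAU (Asp) → GUU (Val) — missense.
Codon 6: GAG (Glu) → GUG (Val) — missense.
Synonymous: 0 of 4.

0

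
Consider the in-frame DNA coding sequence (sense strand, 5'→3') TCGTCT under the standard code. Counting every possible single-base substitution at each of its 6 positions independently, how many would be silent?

Codon 1 (TCG, Ser): 3 synonymous substitutions.
Codon 2 (TCT, Ser): 3 synonymous substitutions.
Total: 3 + 3 = 6.

6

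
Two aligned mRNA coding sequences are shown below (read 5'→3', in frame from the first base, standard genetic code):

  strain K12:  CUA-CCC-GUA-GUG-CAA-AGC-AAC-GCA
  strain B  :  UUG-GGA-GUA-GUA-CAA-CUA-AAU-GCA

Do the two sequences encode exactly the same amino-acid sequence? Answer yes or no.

no

Codon 1: CUA Leu / UUG Leu — synonymous.
Codon 2: CCC Pro / GGA Gly — nonsynonymous.
Codon 3: GUA Val / GUA Val — identical.
Codon 4: GUG Val / GUA Val — synonymous.
Codon 5: CAA Gln / CAA Gln — identical.
Codon 6: AGC Ser / CUA Leu — nonsynonymous.
Codon 7: AAC Asn / AAU Asn — synonymous.
Codon 8: GCA Ala / GCA Ala — identical.
Nonsynonymous differences: 2 → different protein.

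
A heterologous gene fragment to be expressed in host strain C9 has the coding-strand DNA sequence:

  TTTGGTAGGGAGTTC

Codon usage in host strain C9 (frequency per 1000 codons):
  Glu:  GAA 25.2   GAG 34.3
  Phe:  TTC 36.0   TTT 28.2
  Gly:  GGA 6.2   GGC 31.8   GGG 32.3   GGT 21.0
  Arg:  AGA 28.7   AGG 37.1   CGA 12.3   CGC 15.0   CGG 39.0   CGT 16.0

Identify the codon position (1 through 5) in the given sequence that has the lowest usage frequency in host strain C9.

Codon 1 TTT (Phe): 28.2 per 1000.
Codon 2 GGT (Gly): 21.0 per 1000.
Codon 3 AGG (Arg): 37.1 per 1000.
Codon 4 GAG (Glu): 34.3 per 1000.
Codon 5 TTC (Phe): 36.0 per 1000.
Lowest frequency is 21.0 at codon 2.

2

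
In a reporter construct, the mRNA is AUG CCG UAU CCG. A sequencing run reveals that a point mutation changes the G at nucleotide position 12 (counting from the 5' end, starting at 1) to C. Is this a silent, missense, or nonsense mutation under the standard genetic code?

Position 12 falls in codon 4: CCG → Pro.
After the substitution the codon is CCC → Pro.
Both encode Pro, so the change is synonymous.

silent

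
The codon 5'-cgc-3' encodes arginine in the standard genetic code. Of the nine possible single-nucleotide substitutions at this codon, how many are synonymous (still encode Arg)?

Position 1: none → 0 synonymous.
Position 2: none → 0 synonymous.
Position 3: CGU, CGA, CGG → 3 synonymous.
Total: 0 + 0 + 3 = 3.

3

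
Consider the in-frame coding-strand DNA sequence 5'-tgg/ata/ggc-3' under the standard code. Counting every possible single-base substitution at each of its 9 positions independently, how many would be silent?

5

Codon 1 (TGG, Trp): 0 synonymous substitutions.
Codon 2 (ATA, Ile): 2 synonymous substitutions.
Codon 3 (GGC, Gly): 3 synonymous substitutions.
Total: 0 + 2 + 3 = 5.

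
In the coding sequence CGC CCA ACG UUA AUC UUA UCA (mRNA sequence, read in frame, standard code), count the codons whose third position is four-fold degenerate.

4

Codon 1 CGC (Arg): third position 4-fold.
Codon 2 CCA (Pro): third position 4-fold.
Codon 3 ACG (Thr): third position 4-fold.
Codon 4 UUA (Leu): third position 2-fold.
Codon 5 AUC (Ile): third position 3-fold.
Codon 6 UUA (Leu): third position 2-fold.
Codon 7 UCA (Ser): third position 4-fold.
Four-fold degenerate third positions: 4.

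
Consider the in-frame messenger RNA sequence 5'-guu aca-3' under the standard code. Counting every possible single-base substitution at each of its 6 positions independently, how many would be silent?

6

Codon 1 (GUU, Val): 3 synonymous substitutions.
Codon 2 (ACA, Thr): 3 synonymous substitutions.
Total: 3 + 3 = 6.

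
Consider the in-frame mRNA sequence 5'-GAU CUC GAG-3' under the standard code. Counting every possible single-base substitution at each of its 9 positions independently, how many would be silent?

Codon 1 (GAU, Asp): 1 synonymous substitution.
Codon 2 (CUC, Leu): 3 synonymous substitutions.
Codon 3 (GAG, Glu): 1 synonymous substitution.
Total: 1 + 3 + 1 = 5.

5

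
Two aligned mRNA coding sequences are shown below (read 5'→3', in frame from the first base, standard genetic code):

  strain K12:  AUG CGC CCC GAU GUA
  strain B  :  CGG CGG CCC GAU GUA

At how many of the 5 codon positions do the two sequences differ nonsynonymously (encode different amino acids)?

1

Codon 1: AUG Met / CGG Arg — nonsynonymous.
Codon 2: CGC Arg / CGG Arg — synonymous.
Codon 3: CCC Pro / CCC Pro — identical.
Codon 4: GAU Asp / GAU Asp — identical.
Codon 5: GUA Val / GUA Val — identical.
Nonsynonymous differences: 1.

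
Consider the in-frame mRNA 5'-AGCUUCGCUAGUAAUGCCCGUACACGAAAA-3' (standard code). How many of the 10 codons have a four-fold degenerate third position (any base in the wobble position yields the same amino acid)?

5

Codon 1 AGC (Ser): third position 2-fold.
Codon 2 UUC (Phe): third position 2-fold.
Codon 3 GCU (Ala): third position 4-fold.
Codon 4 AGU (Ser): third position 2-fold.
Codon 5 AAU (Asn): third position 2-fold.
Codon 6 GCC (Ala): third position 4-fold.
Codon 7 CGU (Arg): third position 4-fold.
Codon 8 ACA (Thr): third position 4-fold.
Codon 9 CGA (Arg): third position 4-fold.
Codon 10 AAA (Lys): third position 2-fold.
Four-fold degenerate third positions: 5.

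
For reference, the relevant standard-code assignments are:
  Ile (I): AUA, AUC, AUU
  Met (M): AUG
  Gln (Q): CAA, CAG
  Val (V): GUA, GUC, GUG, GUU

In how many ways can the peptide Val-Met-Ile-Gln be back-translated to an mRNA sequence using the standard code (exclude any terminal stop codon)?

24

Val: 4 codons.
Met: 1 codon.
Ile: 3 codons.
Gln: 2 codons.
4 × 1 × 3 × 2 = 24.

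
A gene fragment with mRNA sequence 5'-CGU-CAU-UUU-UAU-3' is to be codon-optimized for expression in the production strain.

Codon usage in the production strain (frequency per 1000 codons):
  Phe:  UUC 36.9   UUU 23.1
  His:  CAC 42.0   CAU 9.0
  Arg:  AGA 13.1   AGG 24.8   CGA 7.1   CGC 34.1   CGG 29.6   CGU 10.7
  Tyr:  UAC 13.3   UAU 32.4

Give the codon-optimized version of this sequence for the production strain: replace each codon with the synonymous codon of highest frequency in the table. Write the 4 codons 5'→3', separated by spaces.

Codon 1 (Arg): best is CGC at 34.1.
Codon 2 (His): best is CAC at 42.0.
Codon 3 (Phe): best is UUC at 36.9.
Codon 4 (Tyr): best is UAU at 32.4.

CGC CAC UUC UAU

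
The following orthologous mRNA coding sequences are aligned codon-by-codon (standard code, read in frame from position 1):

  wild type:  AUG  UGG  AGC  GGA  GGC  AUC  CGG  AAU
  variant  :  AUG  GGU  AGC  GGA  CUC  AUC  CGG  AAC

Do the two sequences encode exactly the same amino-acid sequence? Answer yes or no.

Codon 1: AUG Met / AUG Met — identical.
Codon 2: UGG Trp / GGU Gly — nonsynonymous.
Codon 3: AGC Ser / AGC Ser — identical.
Codon 4: GGA Gly / GGA Gly — identical.
Codon 5: GGC Gly / CUC Leu — nonsynonymous.
Codon 6: AUC Ile / AUC Ile — identical.
Codon 7: CGG Arg / CGG Arg — identical.
Codon 8: AAU Asn / AAC Asn — synonymous.
Nonsynonymous differences: 2 → different protein.

no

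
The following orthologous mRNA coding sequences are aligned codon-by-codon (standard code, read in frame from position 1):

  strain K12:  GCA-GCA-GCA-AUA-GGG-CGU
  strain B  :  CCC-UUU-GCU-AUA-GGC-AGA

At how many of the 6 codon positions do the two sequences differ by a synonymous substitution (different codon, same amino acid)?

Codon 1: GCA Ala / CCC Pro — nonsynonymous.
Codon 2: GCA Ala / UUU Phe — nonsynonymous.
Codon 3: GCA Ala / GCU Ala — synonymous.
Codon 4: AUA Ile / AUA Ile — identical.
Codon 5: GGG Gly / GGC Gly — synonymous.
Codon 6: CGU Arg / AGA Arg — synonymous.
Synonymous differences: 3.

3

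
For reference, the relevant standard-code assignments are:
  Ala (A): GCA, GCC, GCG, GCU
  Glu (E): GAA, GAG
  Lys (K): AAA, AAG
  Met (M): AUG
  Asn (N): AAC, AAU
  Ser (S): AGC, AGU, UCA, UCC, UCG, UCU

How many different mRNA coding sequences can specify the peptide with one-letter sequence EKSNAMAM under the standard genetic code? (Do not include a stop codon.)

Glu: 2 codons.
Lys: 2 codons.
Ser: 6 codons.
Asn: 2 codons.
Ala: 4 codons.
Met: 1 codon.
Ala: 4 codons.
Met: 1 codon.
2 × 2 × 6 × 2 × 4 × 1 × 4 × 1 = 768.

768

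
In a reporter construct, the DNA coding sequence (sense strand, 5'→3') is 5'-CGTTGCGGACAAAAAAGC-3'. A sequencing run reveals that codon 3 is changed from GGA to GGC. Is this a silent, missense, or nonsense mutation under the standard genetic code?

Position 9 falls in codon 3: GGA → Gly.
After the substitution the codon is GGC → Gly.
Both encode Gly, so the change is synonymous.

silent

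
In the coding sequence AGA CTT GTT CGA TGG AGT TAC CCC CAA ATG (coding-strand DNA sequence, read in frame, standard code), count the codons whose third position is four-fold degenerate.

Codon 1 AGA (Arg): third position 2-fold.
Codon 2 CTT (Leu): third position 4-fold.
Codon 3 GTT (Val): third position 4-fold.
Codon 4 CGA (Arg): third position 4-fold.
Codon 5 TGG (Trp): third position 1-fold.
Codon 6 AGT (Ser): third position 2-fold.
Codon 7 TAC (Tyr): third position 2-fold.
Codon 8 CCC (Pro): third position 4-fold.
Codon 9 CAA (Gln): third position 2-fold.
Codon 10 ATG (Met): third position 1-fold.
Four-fold degenerate third positions: 4.

4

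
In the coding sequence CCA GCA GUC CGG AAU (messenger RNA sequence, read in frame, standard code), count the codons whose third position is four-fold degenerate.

4

Codon 1 CCA (Pro): third position 4-fold.
Codon 2 GCA (Ala): third position 4-fold.
Codon 3 GUC (Val): third position 4-fold.
Codon 4 CGG (Arg): third position 4-fold.
Codon 5 AAU (Asn): third position 2-fold.
Four-fold degenerate third positions: 4.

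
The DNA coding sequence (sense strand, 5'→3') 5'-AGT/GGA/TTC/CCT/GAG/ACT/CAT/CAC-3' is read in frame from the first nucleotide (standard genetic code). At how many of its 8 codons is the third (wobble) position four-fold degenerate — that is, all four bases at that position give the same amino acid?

Codon 1 AGT (Ser): third position 2-fold.
Codon 2 GGA (Gly): third position 4-fold.
Codon 3 TTC (Phe): third position 2-fold.
Codon 4 CCT (Pro): third position 4-fold.
Codon 5 GAG (Glu): third position 2-fold.
Codon 6 ACT (Thr): third position 4-fold.
Codon 7 CAT (His): third position 2-fold.
Codon 8 CAC (His): third position 2-fold.
Four-fold degenerate third positions: 3.

3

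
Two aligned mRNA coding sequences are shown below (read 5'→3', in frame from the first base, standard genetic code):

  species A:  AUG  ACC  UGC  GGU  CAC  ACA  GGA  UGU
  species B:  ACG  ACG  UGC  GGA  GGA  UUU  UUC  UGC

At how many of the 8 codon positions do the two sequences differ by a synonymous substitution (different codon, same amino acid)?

Codon 1: AUG Met / ACG Thr — nonsynonymous.
Codon 2: ACC Thr / ACG Thr — synonymous.
Codon 3: UGC Cys / UGC Cys — identical.
Codon 4: GGU Gly / GGA Gly — synonymous.
Codon 5: CAC His / GGA Gly — nonsynonymous.
Codon 6: ACA Thr / UUU Phe — nonsynonymous.
Codon 7: GGA Gly / UUC Phe — nonsynonymous.
Codon 8: UGU Cys / UGC Cys — synonymous.
Synonymous differences: 3.

3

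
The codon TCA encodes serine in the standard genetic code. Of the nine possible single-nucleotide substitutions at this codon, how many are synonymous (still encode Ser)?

Position 1: none → 0 synonymous.
Position 2: none → 0 synonymous.
Position 3: TCT, TCC, TCG → 3 synonymous.
Total: 0 + 0 + 3 = 3.

3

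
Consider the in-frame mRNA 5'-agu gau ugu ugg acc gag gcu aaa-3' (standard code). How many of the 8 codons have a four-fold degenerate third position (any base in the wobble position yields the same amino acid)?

Codon 1 AGU (Ser): third position 2-fold.
Codon 2 GAU (Asp): third position 2-fold.
Codon 3 UGU (Cys): third position 2-fold.
Codon 4 UGG (Trp): third position 1-fold.
Codon 5 ACC (Thr): third position 4-fold.
Codon 6 GAG (Glu): third position 2-fold.
Codon 7 GCU (Ala): third position 4-fold.
Codon 8 AAA (Lys): third position 2-fold.
Four-fold degenerate third positions: 2.

2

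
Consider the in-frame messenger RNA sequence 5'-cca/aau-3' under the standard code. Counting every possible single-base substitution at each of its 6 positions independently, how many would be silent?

Codon 1 (CCA, Pro): 3 synonymous substitutions.
Codon 2 (AAU, Asn): 1 synonymous substitution.
Total: 3 + 1 = 4.

4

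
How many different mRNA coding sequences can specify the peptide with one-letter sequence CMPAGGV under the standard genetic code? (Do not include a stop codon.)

2048

Cys: 2 codons.
Met: 1 codon.
Pro: 4 codons.
Ala: 4 codons.
Gly: 4 codons.
Gly: 4 codons.
Val: 4 codons.
2 × 1 × 4 × 4 × 4 × 4 × 4 = 2048.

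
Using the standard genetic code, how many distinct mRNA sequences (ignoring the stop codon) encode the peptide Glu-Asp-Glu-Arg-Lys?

96

Glu: 2 codons.
Asp: 2 codons.
Glu: 2 codons.
Arg: 6 codons.
Lys: 2 codons.
2 × 2 × 2 × 6 × 2 = 96.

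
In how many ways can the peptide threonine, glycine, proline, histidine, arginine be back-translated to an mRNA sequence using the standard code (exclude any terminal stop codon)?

Thr: 4 codons.
Gly: 4 codons.
Pro: 4 codons.
His: 2 codons.
Arg: 6 codons.
4 × 4 × 4 × 2 × 6 = 768.

768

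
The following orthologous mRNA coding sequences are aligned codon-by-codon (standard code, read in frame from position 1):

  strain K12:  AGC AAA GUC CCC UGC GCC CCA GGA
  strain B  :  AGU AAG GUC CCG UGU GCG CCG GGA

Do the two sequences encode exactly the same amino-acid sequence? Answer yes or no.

Codon 1: AGC Ser / AGU Ser — synonymous.
Codon 2: AAA Lys / AAG Lys — synonymous.
Codon 3: GUC Val / GUC Val — identical.
Codon 4: CCC Pro / CCG Pro — synonymous.
Codon 5: UGC Cys / UGU Cys — synonymous.
Codon 6: GCC Ala / GCG Ala — synonymous.
Codon 7: CCA Pro / CCG Pro — synonymous.
Codon 8: GGA Gly / GGA Gly — identical.
Nonsynonymous differences: 0 → same protein.

yes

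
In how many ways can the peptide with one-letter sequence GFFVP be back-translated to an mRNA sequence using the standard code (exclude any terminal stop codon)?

256

Gly: 4 codons.
Phe: 2 codons.
Phe: 2 codons.
Val: 4 codons.
Pro: 4 codons.
4 × 2 × 2 × 4 × 4 = 256.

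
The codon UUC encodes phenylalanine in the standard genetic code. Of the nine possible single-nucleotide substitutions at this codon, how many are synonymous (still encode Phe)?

1

Position 1: none → 0 synonymous.
Position 2: none → 0 synonymous.
Position 3: UUU → 1 synonymous.
Total: 0 + 0 + 1 = 1.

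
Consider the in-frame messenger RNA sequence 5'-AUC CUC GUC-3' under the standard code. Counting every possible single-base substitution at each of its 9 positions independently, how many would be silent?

Codon 1 (AUC, Ile): 2 synonymous substitutions.
Codon 2 (CUC, Leu): 3 synonymous substitutions.
Codon 3 (GUC, Val): 3 synonymous substitutions.
Total: 2 + 3 + 3 = 8.

8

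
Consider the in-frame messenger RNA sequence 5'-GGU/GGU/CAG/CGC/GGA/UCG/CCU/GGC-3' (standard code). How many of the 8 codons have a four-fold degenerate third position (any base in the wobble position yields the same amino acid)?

7

Codon 1 GGU (Gly): third position 4-fold.
Codon 2 GGU (Gly): third position 4-fold.
Codon 3 CAG (Gln): third position 2-fold.
Codon 4 CGC (Arg): third position 4-fold.
Codon 5 GGA (Gly): third position 4-fold.
Codon 6 UCG (Ser): third position 4-fold.
Codon 7 CCU (Pro): third position 4-fold.
Codon 8 GGC (Gly): third position 4-fold.
Four-fold degenerate third positions: 7.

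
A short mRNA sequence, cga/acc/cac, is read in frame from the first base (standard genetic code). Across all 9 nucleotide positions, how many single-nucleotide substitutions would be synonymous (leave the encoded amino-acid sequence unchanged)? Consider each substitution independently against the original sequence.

8

Codon 1 (CGA, Arg): 4 synonymous substitutions.
Codon 2 (ACC, Thr): 3 synonymous substitutions.
Codon 3 (CAC, His): 1 synonymous substitution.
Total: 4 + 3 + 1 = 8.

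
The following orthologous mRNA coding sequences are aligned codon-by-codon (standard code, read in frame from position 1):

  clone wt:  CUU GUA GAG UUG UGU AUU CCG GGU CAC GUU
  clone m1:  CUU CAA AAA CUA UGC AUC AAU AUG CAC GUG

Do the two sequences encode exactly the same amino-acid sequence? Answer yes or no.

no

Codon 1: CUU Leu / CUU Leu — identical.
Codon 2: GUA Val / CAA Gln — nonsynonymous.
Codon 3: GAG Glu / AAA Lys — nonsynonymous.
Codon 4: UUG Leu / CUA Leu — synonymous.
Codon 5: UGU Cys / UGC Cys — synonymous.
Codon 6: AUU Ile / AUC Ile — synonymous.
Codon 7: CCG Pro / AAU Asn — nonsynonymous.
Codon 8: GGU Gly / AUG Met — nonsynonymous.
Codon 9: CAC His / CAC His — identical.
Codon 10: GUU Val / GUG Val — synonymous.
Nonsynonymous differences: 4 → different protein.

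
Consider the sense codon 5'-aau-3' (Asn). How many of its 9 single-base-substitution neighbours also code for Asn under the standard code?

Position 1: none → 0 synonymous.
Position 2: none → 0 synonymous.
Position 3: AAC → 1 synonymous.
Total: 0 + 0 + 1 = 1.

1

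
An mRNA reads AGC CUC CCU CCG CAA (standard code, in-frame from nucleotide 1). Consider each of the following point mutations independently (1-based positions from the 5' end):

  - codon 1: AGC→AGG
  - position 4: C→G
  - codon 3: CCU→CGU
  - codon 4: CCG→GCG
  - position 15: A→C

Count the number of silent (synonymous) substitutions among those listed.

Codon 1: AGC (Ser) → AGG (Arg) — missense.
Codon 2: CUC (Leu) → GUC (Val) — missense.
Codon 3: CCU (Pro) → CGU (Arg) — missense.
Codon 4: CCG (Pro) → GCG (Ala) — missense.
Codon 5: CAA (Gln) → CAC (His) — missense.
Synonymous: 0 of 5.

0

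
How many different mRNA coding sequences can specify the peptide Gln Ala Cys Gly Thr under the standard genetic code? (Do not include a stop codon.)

256

Gln: 2 codons.
Ala: 4 codons.
Cys: 2 codons.
Gly: 4 codons.
Thr: 4 codons.
2 × 4 × 2 × 4 × 4 = 256.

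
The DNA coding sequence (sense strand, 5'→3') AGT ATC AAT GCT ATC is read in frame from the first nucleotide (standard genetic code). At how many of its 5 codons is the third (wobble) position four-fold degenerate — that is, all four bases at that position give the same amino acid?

Codon 1 AGT (Ser): third position 2-fold.
Codon 2 ATC (Ile): third position 3-fold.
Codon 3 AAT (Asn): third position 2-fold.
Codon 4 GCT (Ala): third position 4-fold.
Codon 5 ATC (Ile): third position 3-fold.
Four-fold degenerate third positions: 1.

1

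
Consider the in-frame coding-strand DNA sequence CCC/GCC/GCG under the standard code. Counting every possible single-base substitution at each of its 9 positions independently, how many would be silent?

9

Codon 1 (CCC, Pro): 3 synonymous substitutions.
Codon 2 (GCC, Ala): 3 synonymous substitutions.
Codon 3 (GCG, Ala): 3 synonymous substitutions.
Total: 3 + 3 + 3 = 9.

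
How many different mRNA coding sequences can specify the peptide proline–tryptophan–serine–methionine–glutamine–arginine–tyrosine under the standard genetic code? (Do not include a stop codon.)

Pro: 4 codons.
Trp: 1 codon.
Ser: 6 codons.
Met: 1 codon.
Gln: 2 codons.
Arg: 6 codons.
Tyr: 2 codons.
4 × 1 × 6 × 1 × 2 × 6 × 2 = 576.

576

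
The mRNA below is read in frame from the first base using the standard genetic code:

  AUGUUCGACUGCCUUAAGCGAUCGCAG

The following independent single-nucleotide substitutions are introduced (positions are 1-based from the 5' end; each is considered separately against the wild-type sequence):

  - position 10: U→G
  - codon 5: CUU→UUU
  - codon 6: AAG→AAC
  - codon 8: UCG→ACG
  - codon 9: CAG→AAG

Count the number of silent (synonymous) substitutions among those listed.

Codon 4: UGC (Cys) → GGC (Gly) — missense.
Codon 5: CUU (Leu) → UUU (Phe) — missense.
Codon 6: AAG (Lys) → AAC (Asn) — missense.
Codon 8: UCG (Ser) → ACG (Thr) — missense.
Codon 9: CAG (Gln) → AAG (Lys) — missense.
Synonymous: 0 of 5.

0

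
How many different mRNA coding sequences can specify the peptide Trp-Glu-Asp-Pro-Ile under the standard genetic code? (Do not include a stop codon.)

Trp: 1 codon.
Glu: 2 codons.
Asp: 2 codons.
Pro: 4 codons.
Ile: 3 codons.
1 × 2 × 2 × 4 × 3 = 48.

48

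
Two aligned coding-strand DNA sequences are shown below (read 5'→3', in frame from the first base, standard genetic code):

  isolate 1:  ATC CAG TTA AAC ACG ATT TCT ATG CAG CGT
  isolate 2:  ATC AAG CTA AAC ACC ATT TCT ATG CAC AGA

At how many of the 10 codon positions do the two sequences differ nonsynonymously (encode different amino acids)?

2

Codon 1: ATC Ile / ATC Ile — identical.
Codon 2: CAG Gln / AAG Lys — nonsynonymous.
Codon 3: TTA Leu / CTA Leu — synonymous.
Codon 4: AAC Asn / AAC Asn — identical.
Codon 5: ACG Thr / ACC Thr — synonymous.
Codon 6: ATT Ile / ATT Ile — identical.
Codon 7: TCT Ser / TCT Ser — identical.
Codon 8: ATG Met / ATG Met — identical.
Codon 9: CAG Gln / CAC His — nonsynonymous.
Codon 10: CGT Arg / AGA Arg — synonymous.
Nonsynonymous differences: 2.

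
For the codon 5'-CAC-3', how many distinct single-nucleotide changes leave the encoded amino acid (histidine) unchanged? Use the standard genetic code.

1

Position 1: none → 0 synonymous.
Position 2: none → 0 synonymous.
Position 3: CAT → 1 synonymous.
Total: 0 + 0 + 1 = 1.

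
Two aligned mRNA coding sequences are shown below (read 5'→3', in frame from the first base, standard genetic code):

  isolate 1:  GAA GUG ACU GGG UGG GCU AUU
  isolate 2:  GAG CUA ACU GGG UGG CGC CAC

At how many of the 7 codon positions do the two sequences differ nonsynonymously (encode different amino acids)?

3

Codon 1: GAA Glu / GAG Glu — synonymous.
Codon 2: GUG Val / CUA Leu — nonsynonymous.
Codon 3: ACU Thr / ACU Thr — identical.
Codon 4: GGG Gly / GGG Gly — identical.
Codon 5: UGG Trp / UGG Trp — identical.
Codon 6: GCU Ala / CGC Arg — nonsynonymous.
Codon 7: AUU Ile / CAC His — nonsynonymous.
Nonsynonymous differences: 3.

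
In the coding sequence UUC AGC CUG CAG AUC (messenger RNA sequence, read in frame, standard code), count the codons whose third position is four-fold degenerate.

1

Codon 1 UUC (Phe): third position 2-fold.
Codon 2 AGC (Ser): third position 2-fold.
Codon 3 CUG (Leu): third position 4-fold.
Codon 4 CAG (Gln): third position 2-fold.
Codon 5 AUC (Ile): third position 3-fold.
Four-fold degenerate third positions: 1.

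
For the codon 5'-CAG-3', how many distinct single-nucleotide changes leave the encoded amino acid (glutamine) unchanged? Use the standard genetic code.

1

Position 1: none → 0 synonymous.
Position 2: none → 0 synonymous.
Position 3: CAA → 1 synonymous.
Total: 0 + 0 + 1 = 1.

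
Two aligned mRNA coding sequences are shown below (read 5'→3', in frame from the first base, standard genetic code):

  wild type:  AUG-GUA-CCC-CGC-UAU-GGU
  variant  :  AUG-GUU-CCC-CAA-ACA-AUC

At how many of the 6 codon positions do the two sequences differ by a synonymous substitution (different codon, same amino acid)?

Codon 1: AUG Met / AUG Met — identical.
Codon 2: GUA Val / GUU Val — synonymous.
Codon 3: CCC Pro / CCC Pro — identical.
Codon 4: CGC Arg / CAA Gln — nonsynonymous.
Codon 5: UAU Tyr / ACA Thr — nonsynonymous.
Codon 6: GGU Gly / AUC Ile — nonsynonymous.
Synonymous differences: 1.

1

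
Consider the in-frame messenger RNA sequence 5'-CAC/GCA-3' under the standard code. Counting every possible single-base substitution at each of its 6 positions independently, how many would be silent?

Codon 1 (CAC, His): 1 synonymous substitution.
Codon 2 (GCA, Ala): 3 synonymous substitutions.
Total: 1 + 3 = 4.

4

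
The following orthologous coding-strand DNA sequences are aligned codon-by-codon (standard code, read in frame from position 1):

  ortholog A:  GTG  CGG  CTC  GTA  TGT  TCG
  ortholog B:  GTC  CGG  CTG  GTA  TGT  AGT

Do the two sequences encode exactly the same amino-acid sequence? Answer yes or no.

Codon 1: GTG Val / GTC Val — synonymous.
Codon 2: CGG Arg / CGG Arg — identical.
Codon 3: CTC Leu / CTG Leu — synonymous.
Codon 4: GTA Val / GTA Val — identical.
Codon 5: TGT Cys / TGT Cys — identical.
Codon 6: TCG Ser / AGT Ser — synonymous.
Nonsynonymous differences: 0 → same protein.

yes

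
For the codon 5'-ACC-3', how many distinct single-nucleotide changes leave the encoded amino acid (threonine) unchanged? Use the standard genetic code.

Position 1: none → 0 synonymous.
Position 2: none → 0 synonymous.
Position 3: ACU, ACA, ACG → 3 synonymous.
Total: 0 + 0 + 3 = 3.

3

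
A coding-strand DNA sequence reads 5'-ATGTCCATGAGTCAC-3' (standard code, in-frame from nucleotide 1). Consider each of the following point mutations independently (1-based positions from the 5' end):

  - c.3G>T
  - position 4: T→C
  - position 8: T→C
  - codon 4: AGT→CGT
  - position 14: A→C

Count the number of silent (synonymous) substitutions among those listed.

Codon 1: ATG (Met) → ATT (Ile) — missense.
Codon 2: TCC (Ser) → CCC (Pro) — missense.
Codon 3: ATG (Met) → ACG (Thr) — missense.
Codon 4: AGT (Ser) → CGT (Arg) — missense.
Codon 5: CAC (His) → CCC (Pro) — missense.
Synonymous: 0 of 5.

0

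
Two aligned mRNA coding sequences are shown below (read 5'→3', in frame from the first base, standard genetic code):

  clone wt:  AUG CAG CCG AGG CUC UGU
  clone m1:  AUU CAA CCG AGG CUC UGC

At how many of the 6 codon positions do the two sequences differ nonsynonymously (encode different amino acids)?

1

Codon 1: AUG Met / AUU Ile — nonsynonymous.
Codon 2: CAG Gln / CAA Gln — synonymous.
Codon 3: CCG Pro / CCG Pro — identical.
Codon 4: AGG Arg / AGG Arg — identical.
Codon 5: CUC Leu / CUC Leu — identical.
Codon 6: UGU Cys / UGC Cys — synonymous.
Nonsynonymous differences: 1.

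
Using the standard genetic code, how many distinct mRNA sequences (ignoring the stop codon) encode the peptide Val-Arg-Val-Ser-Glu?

Val: 4 codons.
Arg: 6 codons.
Val: 4 codons.
Ser: 6 codons.
Glu: 2 codons.
4 × 6 × 4 × 6 × 2 = 1152.

1152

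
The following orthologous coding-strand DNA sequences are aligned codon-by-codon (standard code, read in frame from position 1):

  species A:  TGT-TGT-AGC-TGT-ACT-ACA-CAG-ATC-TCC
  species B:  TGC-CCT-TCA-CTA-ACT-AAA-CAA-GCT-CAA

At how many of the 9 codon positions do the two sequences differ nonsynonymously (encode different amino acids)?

5

Codon 1: TGT Cys / TGC Cys — synonymous.
Codon 2: TGT Cys / CCT Pro — nonsynonymous.
Codon 3: AGC Ser / TCA Ser — synonymous.
Codon 4: TGT Cys / CTA Leu — nonsynonymous.
Codon 5: ACT Thr / ACT Thr — identical.
Codon 6: ACA Thr / AAA Lys — nonsynonymous.
Codon 7: CAG Gln / CAA Gln — synonymous.
Codon 8: ATC Ile / GCT Ala — nonsynonymous.
Codon 9: TCC Ser / CAA Gln — nonsynonymous.
Nonsynonymous differences: 5.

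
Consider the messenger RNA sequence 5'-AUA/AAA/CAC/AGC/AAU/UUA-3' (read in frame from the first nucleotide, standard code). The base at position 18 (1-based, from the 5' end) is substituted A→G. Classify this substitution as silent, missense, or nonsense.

Position 18 falls in codon 6: UUA → Leu.
After the substitution the codon is UUG → Leu.
Both encode Leu, so the change is synonymous.

silent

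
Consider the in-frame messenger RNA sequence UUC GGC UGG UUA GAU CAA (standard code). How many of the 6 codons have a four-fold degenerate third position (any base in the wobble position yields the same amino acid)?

Codon 1 UUC (Phe): third position 2-fold.
Codon 2 GGC (Gly): third position 4-fold.
Codon 3 UGG (Trp): third position 1-fold.
Codon 4 UUA (Leu): third position 2-fold.
Codon 5 GAU (Asp): third position 2-fold.
Codon 6 CAA (Gln): third position 2-fold.
Four-fold degenerate third positions: 1.

1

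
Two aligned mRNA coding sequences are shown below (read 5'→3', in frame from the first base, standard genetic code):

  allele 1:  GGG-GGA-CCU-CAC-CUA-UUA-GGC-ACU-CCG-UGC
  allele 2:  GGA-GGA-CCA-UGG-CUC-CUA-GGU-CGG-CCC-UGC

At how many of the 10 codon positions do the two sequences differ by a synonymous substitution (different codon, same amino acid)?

Codon 1: GGG Gly / GGA Gly — synonymous.
Codon 2: GGA Gly / GGA Gly — identical.
Codon 3: CCU Pro / CCA Pro — synonymous.
Codon 4: CAC His / UGG Trp — nonsynonymous.
Codon 5: CUA Leu / CUC Leu — synonymous.
Codon 6: UUA Leu / CUA Leu — synonymous.
Codon 7: GGC Gly / GGU Gly — synonymous.
Codon 8: ACU Thr / CGG Arg — nonsynonymous.
Codon 9: CCG Pro / CCC Pro — synonymous.
Codon 10: UGC Cys / UGC Cys — identical.
Synonymous differences: 6.

6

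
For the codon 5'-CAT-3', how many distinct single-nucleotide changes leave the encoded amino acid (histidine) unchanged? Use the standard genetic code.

1

Position 1: none → 0 synonymous.
Position 2: none → 0 synonymous.
Position 3: CAC → 1 synonymous.
Total: 0 + 0 + 1 = 1.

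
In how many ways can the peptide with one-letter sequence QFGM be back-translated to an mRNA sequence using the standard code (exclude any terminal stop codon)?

Gln: 2 codons.
Phe: 2 codons.
Gly: 4 codons.
Met: 1 codon.
2 × 2 × 4 × 1 = 16.

16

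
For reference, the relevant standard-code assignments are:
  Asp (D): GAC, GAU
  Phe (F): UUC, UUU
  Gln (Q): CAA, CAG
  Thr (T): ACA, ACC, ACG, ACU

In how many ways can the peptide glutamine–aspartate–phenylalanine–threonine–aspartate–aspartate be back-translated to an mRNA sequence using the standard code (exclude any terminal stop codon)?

Gln: 2 codons.
Asp: 2 codons.
Phe: 2 codons.
Thr: 4 codons.
Asp: 2 codons.
Asp: 2 codons.
2 × 2 × 2 × 4 × 2 × 2 = 128.

128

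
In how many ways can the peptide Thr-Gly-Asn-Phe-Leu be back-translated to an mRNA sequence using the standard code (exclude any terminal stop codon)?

Thr: 4 codons.
Gly: 4 codons.
Asn: 2 codons.
Phe: 2 codons.
Leu: 6 codons.
4 × 4 × 2 × 2 × 6 = 384.

384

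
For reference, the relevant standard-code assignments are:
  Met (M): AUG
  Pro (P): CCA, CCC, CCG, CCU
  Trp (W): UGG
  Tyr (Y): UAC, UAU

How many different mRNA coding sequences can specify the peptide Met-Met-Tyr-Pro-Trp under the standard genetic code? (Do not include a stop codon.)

Met: 1 codon.
Met: 1 codon.
Tyr: 2 codons.
Pro: 4 codons.
Trp: 1 codon.
1 × 1 × 2 × 4 × 1 = 8.

8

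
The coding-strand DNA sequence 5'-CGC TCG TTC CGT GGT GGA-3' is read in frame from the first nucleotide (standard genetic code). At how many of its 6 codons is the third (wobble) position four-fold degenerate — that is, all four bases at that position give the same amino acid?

Codon 1 CGC (Arg): third position 4-fold.
Codon 2 TCG (Ser): third position 4-fold.
Codon 3 TTC (Phe): third position 2-fold.
Codon 4 CGT (Arg): third position 4-fold.
Codon 5 GGT (Gly): third position 4-fold.
Codon 6 GGA (Gly): third position 4-fold.
Four-fold degenerate third positions: 5.

5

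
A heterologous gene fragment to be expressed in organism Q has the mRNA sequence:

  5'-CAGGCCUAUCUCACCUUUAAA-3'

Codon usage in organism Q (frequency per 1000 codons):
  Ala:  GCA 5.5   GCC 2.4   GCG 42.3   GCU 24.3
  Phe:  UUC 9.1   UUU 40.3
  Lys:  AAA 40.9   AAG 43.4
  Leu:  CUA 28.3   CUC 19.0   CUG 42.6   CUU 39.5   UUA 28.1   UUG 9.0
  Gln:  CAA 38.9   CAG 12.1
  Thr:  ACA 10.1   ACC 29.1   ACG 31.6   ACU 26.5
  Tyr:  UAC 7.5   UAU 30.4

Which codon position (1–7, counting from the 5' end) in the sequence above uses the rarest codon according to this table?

2

Codon 1 CAG (Gln): 12.1 per 1000.
Codon 2 GCC (Ala): 2.4 per 1000.
Codon 3 UAU (Tyr): 30.4 per 1000.
Codon 4 CUC (Leu): 19.0 per 1000.
Codon 5 ACC (Thr): 29.1 per 1000.
Codon 6 UUU (Phe): 40.3 per 1000.
Codon 7 AAA (Lys): 40.9 per 1000.
Lowest frequency is 2.4 at codon 2.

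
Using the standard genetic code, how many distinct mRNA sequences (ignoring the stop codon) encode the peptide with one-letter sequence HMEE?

His: 2 codons.
Met: 1 codon.
Glu: 2 codons.
Glu: 2 codons.
2 × 1 × 2 × 2 = 8.

8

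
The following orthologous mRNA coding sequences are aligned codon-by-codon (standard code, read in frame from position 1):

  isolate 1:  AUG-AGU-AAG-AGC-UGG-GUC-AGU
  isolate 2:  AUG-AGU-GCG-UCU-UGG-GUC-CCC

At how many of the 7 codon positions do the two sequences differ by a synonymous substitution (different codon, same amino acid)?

1

Codon 1: AUG Met / AUG Met — identical.
Codon 2: AGU Ser / AGU Ser — identical.
Codon 3: AAG Lys / GCG Ala — nonsynonymous.
Codon 4: AGC Ser / UCU Ser — synonymous.
Codon 5: UGG Trp / UGG Trp — identical.
Codon 6: GUC Val / GUC Val — identical.
Codon 7: AGU Ser / CCC Pro — nonsynonymous.
Synonymous differences: 1.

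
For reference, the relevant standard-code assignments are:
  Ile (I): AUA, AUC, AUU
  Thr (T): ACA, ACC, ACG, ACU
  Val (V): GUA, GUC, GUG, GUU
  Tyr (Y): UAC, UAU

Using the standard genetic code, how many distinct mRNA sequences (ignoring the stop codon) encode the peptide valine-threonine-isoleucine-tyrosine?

96

Val: 4 codons.
Thr: 4 codons.
Ile: 3 codons.
Tyr: 2 codons.
4 × 4 × 3 × 2 = 96.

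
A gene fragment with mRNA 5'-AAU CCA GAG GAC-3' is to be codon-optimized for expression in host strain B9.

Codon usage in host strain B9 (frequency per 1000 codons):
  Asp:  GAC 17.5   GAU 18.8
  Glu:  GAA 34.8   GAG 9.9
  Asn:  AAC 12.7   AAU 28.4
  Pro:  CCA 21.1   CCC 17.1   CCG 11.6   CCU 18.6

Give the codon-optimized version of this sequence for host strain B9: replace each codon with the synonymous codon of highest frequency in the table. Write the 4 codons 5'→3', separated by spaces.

Codon 1 (Asn): best is AAU at 28.4.
Codon 2 (Pro): best is CCA at 21.1.
Codon 3 (Glu): best is GAA at 34.8.
Codon 4 (Asp): best is GAU at 18.8.

AAU CCA GAA GAU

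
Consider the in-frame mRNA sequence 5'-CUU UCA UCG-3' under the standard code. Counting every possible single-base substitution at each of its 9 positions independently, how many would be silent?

9

Codon 1 (CUU, Leu): 3 synonymous substitutions.
Codon 2 (UCA, Ser): 3 synonymous substitutions.
Codon 3 (UCG, Ser): 3 synonymous substitutions.
Total: 3 + 3 + 3 = 9.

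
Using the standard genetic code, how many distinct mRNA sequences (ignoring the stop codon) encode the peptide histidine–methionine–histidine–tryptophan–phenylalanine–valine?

His: 2 codons.
Met: 1 codon.
His: 2 codons.
Trp: 1 codon.
Phe: 2 codons.
Val: 4 codons.
2 × 1 × 2 × 1 × 2 × 4 = 32.

32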